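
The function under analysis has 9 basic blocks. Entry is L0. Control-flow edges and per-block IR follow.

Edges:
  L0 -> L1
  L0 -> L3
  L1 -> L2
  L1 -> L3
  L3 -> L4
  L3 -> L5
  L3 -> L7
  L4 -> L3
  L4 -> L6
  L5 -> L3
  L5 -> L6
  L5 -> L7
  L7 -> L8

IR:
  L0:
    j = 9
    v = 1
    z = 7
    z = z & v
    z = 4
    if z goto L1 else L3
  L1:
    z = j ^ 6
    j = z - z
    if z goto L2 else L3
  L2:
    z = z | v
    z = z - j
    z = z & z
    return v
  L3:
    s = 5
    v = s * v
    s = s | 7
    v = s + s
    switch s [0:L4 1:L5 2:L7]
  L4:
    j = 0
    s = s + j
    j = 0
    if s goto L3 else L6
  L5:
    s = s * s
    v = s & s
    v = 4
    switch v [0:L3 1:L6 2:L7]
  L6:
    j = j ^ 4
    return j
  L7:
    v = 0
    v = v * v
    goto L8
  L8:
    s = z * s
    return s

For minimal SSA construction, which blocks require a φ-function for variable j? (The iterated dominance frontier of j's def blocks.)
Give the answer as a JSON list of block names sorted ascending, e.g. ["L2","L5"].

idom tree: L1←L0 L2←L1 L3←L0 L4←L3 L5←L3 L6←L3 L7←L3 L8←L7
Dom∩ at merges:
  L3: preds {L0,L1,L4,L5}: {L0} ∩ {L0,L1} ∩ {L0,L3,L4} ∩ {L0,L3,L5} = {L0}; idom=L0
  L6: preds {L4,L5}: {L0,L3,L4} ∩ {L0,L3,L5} = {L0,L3}; idom=L3
  L7: preds {L3,L5}: {L0,L3} ∩ {L0,L3,L5} = {L0,L3}; idom=L3

DF walk-up:
  join L3 pred L0: · stop@L0
  join L3 pred L1: L1 stop@L0
  join L3 pred L4: L4→L3 stop@L0
  join L3 pred L5: L5→L3 stop@L0
  join L6 pred L4: L4 stop@L3
  join L6 pred L5: L5 stop@L3
  join L7 pred L3: · stop@L3
  join L7 pred L5: L5 stop@L3
  DF(L0)=∅
  DF(L1)={L3}
  DF(L2)=∅
  DF(L3)={L3}
  DF(L4)={L3,L6}
  DF(L5)={L3,L6,L7}
  DF(L6)=∅
  DF(L7)=∅
  DF(L8)=∅

φ for j: defs {L0,L1,L4,L6}
  DF⁺ = {L3,L6}

Answer: ["L3", "L6"]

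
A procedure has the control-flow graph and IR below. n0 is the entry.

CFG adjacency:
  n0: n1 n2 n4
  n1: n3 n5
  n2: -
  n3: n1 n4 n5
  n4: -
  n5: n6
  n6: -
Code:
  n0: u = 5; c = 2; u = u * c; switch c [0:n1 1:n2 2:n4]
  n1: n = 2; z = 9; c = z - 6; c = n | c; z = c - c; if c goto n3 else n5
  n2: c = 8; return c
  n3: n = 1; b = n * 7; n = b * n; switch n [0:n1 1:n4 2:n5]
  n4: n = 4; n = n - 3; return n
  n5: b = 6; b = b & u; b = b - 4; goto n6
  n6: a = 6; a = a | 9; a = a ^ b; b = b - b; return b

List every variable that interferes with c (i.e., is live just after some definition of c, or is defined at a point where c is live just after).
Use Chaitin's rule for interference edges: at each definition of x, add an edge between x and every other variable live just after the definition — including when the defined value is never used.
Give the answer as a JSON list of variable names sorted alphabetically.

Per-block:
  n0 def {c,u} use ∅
  n1 def {c,n,z} use ∅
  n2 def {c} use ∅
  n3 def {b,n} use ∅
  n4 def {n} use ∅
  n5 def {b} use {u}
  n6 def {a,b} use {b}

Liveness:
  live n0: ∅→{u}
  live n1: {u}→{u}
  live n2: ∅→∅
  live n3: {u}→{u}
  live n4: ∅→∅
  live n5: {u}→{b}
  live n6: {b}→∅

Conflict graph:
  a↔{b}
  b↔{a,n,u}
  c↔{n,u,z}
  n↔{b,c,u,z}
  u↔{b,c,n,z}
  z↔{c,n,u}

N(c) = ["n", "u", "z"]

Answer: ["n", "u", "z"]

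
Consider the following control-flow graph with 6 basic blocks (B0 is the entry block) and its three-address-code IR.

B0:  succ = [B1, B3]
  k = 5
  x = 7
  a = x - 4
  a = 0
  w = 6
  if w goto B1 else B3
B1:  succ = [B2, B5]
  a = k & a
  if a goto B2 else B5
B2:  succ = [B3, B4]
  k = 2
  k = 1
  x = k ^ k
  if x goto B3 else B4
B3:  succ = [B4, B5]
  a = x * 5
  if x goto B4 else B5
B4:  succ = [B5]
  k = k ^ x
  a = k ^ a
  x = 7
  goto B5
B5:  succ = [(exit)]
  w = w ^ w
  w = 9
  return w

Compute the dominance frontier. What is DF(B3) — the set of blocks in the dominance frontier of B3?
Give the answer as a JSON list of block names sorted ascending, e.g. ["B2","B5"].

Answer: ["B4", "B5"]

Working:
idom tree: B1←B0 B2←B1 B3←B0 B4←B0 B5←B0
Dom∩ at merges:
  B3: preds {B0,B2}: {B0} ∩ {B0,B1,B2} = {B0}; idom=B0
  B4: preds {B2,B3}: {B0,B1,B2} ∩ {B0,B3} = {B0}; idom=B0
  B5: preds {B1,B3,B4}: {B0,B1} ∩ {B0,B3} ∩ {B0,B4} = {B0}; idom=B0

DF derivation:
  join B3 pred B0: · stop@B0
  join B3 pred B2: B2→B1 stop@B0
  join B4 pred B2: B2→B1 stop@B0
  join B4 pred B3: B3 stop@B0
  join B5 pred B1: B1 stop@B0
  join B5 pred B3: B3 stop@B0
  join B5 pred B4: B4 stop@B0
  B0 → ∅
  B1 → {B3,B4,B5}
  B2 → {B3,B4}
  B3 → {B4,B5}
  B4 → {B5}
  B5 → ∅

DF(B3) = ["B4", "B5"]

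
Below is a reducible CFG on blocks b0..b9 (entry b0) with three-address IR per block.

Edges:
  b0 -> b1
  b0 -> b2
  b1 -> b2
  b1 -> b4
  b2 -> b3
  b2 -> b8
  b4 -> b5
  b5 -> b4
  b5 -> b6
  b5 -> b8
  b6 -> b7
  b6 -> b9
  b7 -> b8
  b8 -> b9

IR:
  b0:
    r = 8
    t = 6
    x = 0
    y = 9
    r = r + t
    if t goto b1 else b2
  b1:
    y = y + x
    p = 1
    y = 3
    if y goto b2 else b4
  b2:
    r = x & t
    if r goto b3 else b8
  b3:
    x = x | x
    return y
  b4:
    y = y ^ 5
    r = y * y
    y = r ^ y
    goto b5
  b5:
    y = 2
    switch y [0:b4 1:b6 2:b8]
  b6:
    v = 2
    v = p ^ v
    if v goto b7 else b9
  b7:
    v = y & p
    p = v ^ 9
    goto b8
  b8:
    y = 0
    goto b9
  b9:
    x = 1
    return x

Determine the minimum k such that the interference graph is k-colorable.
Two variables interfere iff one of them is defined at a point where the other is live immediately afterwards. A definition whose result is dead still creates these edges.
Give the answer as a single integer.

def/use:
  b0 def {r,t,x,y} use ∅
  b1 def {p,y} use {x,y}
  b2 def {r} use {t,x}
  b3 def {x} use {x,y}
  b4 def {r,y} use {y}
  b5 def {y} use ∅
  b6 def {v} use {p}
  b7 def {p,v} use {p,y}
  b8 def {y} use ∅
  b9 def {x} use ∅

Backward fixpoint:
  b0 li=∅ lo={t,x,y}
  b1 li={t,x,y} lo={p,t,x,y}
  b2 li={t,x,y} lo={x,y}
  b3 li={x,y} lo=∅
  b4 li={p,y} lo={p}
  b5 li={p} lo={p,y}
  b6 li={p,y} lo={p,y}
  b7 li={p,y} lo=∅
  b8 li=∅ lo=∅
  b9 li=∅ lo=∅

Interfere edges:
  p↔{r,t,v,x,y}
  r↔{p,t,x,y}
  t↔{p,r,x,y}
  v↔{p,y}
  x↔{p,r,t,y}
  y↔{p,r,t,v,x}

Registers:
  {p,r,t,x,y} pairwise interfere (5-clique) ⇒ χ ≥ 5
  5-colouring: R0={p}  R1={y}  R2={r,v}  R3={t}  R4={x}
  χ = 5

Answer: 5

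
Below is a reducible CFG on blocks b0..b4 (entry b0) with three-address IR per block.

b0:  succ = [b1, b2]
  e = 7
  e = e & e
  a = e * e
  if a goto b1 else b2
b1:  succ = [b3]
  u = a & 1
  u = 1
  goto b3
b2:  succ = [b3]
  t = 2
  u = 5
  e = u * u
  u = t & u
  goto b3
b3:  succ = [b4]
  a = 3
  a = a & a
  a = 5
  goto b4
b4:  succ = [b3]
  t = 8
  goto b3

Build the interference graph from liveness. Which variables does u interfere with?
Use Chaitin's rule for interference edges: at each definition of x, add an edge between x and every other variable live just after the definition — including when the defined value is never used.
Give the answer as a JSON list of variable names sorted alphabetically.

def/use:
  b0: {a,e} / ∅
  b1: {u} / {a}
  b2: {e,t,u} / ∅
  b3: {a} / ∅
  b4: {t} / ∅

Liveness:
  b0: in=∅ out={a}
  b1: in={a} out=∅
  b2: in=∅ out=∅
  b3: in=∅ out=∅
  b4: in=∅ out=∅

Conflict graph:
  a: ∅
  e: {t,u}
  t: {e,u}
  u: {e,t}

N(u) = ["e", "t"]

Answer: ["e", "t"]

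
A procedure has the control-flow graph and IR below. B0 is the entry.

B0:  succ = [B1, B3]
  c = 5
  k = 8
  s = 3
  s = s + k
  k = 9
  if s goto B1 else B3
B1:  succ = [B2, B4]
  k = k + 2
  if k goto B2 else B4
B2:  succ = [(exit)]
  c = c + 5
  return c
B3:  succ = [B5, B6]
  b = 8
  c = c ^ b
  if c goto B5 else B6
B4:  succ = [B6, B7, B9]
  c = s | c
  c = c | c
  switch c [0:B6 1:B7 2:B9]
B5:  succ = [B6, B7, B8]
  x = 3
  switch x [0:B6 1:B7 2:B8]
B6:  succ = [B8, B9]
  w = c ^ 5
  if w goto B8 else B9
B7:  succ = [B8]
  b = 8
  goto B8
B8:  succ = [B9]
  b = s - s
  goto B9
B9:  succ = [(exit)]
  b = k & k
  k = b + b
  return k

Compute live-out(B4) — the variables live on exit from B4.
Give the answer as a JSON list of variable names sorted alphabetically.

def/use:
  B0 def {c,k,s} use ∅
  B1 def {k} use {k}
  B2 def {c} use {c}
  B3 def {b,c} use {c}
  B4 def {c} use {c,s}
  B5 def {x} use ∅
  B6 def {w} use {c}
  B7 def {b} use ∅
  B8 def {b} use {s}
  B9 def {b,k} use {k}

Backward fixpoint:
  live B0: ∅→{c,k,s}
  live B1: {c,k,s}→{c,k,s}
  live B2: {c}→∅
  live B3: {c,k,s}→{c,k,s}
  live B4: {c,k,s}→{c,k,s}
  live B5: {c,k,s}→{c,k,s}
  live B6: {c,k,s}→{k,s}
  live B7: {k,s}→{k,s}
  live B8: {k,s}→{k}
  live B9: {k}→∅

live-out(B4) = ["c", "k", "s"]

Answer: ["c", "k", "s"]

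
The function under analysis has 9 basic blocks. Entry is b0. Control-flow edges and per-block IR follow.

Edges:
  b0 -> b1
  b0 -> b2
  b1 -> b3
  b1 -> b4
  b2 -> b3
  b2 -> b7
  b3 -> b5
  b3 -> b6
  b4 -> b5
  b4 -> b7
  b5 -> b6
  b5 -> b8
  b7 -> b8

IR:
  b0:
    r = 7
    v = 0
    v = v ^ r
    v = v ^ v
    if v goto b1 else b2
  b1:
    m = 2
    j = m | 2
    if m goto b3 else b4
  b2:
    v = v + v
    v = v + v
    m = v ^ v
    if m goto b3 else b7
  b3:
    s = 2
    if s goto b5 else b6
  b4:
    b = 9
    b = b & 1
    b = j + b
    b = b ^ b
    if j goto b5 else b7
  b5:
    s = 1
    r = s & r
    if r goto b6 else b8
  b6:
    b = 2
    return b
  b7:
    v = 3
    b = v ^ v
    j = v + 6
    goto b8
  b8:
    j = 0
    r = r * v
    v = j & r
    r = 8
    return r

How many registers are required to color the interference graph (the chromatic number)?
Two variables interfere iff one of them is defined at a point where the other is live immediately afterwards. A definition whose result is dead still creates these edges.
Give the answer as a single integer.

def/use:
  b0 def {r,v} use ∅
  b1 def {j,m} use ∅
  b2 def {m,v} use {v}
  b3 def {s} use ∅
  b4 def {b} use {j}
  b5 def {r,s} use {r}
  b6 def {b} use ∅
  b7 def {b,j,v} use ∅
  b8 def {j,r,v} use {r,v}

Backward fixpoint:
  live b0: ∅→{r,v}
  live b1: {r,v}→{j,r,v}
  live b2: {r,v}→{r,v}
  live b3: {r,v}→{r,v}
  live b4: {j,r,v}→{r,v}
  live b5: {r,v}→{r,v}
  live b6: ∅→∅
  live b7: {r}→{r,v}
  live b8: {r,v}→∅

Interfere edges:
  b — {j,r,v}
  j — {b,m,r,v}
  m — {j,r,v}
  r — {b,j,m,s,v}
  s — {r,v}
  v — {b,j,m,r,s}

Chromatic number:
  {b,j,r,v} pairwise interfere (4-clique) ⇒ χ ≥ 4
  assign b→r3 j→r2 m→r3 r→r0 s→r2 v→r1 — no edge inside a register ⇒ χ ≤ 4
  χ = 4

Answer: 4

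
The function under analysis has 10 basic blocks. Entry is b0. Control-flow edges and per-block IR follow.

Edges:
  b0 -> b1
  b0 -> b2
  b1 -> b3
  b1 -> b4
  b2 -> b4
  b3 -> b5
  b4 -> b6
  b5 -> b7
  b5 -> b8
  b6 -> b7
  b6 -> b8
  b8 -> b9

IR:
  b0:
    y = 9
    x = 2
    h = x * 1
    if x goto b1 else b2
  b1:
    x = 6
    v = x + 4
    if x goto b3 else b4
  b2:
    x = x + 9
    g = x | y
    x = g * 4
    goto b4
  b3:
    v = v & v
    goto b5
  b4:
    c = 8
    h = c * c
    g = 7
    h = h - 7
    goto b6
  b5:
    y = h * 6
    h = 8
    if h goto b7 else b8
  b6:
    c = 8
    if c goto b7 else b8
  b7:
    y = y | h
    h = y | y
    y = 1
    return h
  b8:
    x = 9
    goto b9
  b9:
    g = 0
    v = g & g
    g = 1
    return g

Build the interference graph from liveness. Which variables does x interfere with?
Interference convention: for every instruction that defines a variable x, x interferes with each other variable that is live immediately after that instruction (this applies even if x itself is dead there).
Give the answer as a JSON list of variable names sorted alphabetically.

def/use:
  b0 def {h,x,y} use ∅
  b1 def {v,x} use ∅
  b2 def {g,x} use {x,y}
  b3 def {v} use {v}
  b4 def {c,g,h} use ∅
  b5 def {h,y} use {h}
  b6 def {c} use ∅
  b7 def {h,y} use {h,y}
  b8 def {x} use ∅
  b9 def {g,v} use ∅

Backward fixpoint:
  b0 li=∅ lo={h,x,y}
  b1 li={h,y} lo={h,v,y}
  b2 li={x,y} lo={y}
  b3 li={h,v} lo={h}
  b4 li={y} lo={h,y}
  b5 li={h} lo={h,y}
  b6 li={h,y} lo={h,y}
  b7 li={h,y} lo=∅
  b8 li=∅ lo=∅
  b9 li=∅ lo=∅

Interfere edges:
  c — {h,y}
  g — {h,y}
  h — {c,g,v,x,y}
  v — {h,x,y}
  x — {h,v,y}
  y — {c,g,h,v,x}

N(x) = ["h", "v", "y"]

Answer: ["h", "v", "y"]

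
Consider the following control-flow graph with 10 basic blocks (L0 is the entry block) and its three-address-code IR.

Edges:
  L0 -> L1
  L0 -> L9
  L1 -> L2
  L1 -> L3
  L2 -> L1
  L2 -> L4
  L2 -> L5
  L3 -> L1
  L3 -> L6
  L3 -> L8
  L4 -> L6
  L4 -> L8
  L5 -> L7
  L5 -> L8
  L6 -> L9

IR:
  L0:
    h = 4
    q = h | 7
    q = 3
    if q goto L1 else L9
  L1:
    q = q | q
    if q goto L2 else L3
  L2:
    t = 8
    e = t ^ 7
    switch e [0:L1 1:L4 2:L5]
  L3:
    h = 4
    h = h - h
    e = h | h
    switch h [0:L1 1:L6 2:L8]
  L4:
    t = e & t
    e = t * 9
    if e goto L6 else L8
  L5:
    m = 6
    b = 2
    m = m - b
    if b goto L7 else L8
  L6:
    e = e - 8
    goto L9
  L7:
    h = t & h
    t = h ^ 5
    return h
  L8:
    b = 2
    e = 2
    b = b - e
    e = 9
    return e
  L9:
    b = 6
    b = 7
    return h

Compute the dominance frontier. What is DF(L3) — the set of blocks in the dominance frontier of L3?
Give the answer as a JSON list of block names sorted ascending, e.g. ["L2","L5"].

idom tree: L1←L0 L2←L1 L3←L1 L4←L2 L5←L2 L6←L1 L7←L5 L8←L1 L9←L0
Dom at joins:
  L1: preds {L0,L2,L3}: {L0} ∩ {L0,L1,L2} ∩ {L0,L1,L3} = {L0}; idom=L0
  L6: preds {L3,L4}: {L0,L1,L3} ∩ {L0,L1,L2,L4} = {L0,L1}; idom=L1
  L8: preds {L3,L4,L5}: {L0,L1,L3} ∩ {L0,L1,L2,L4} ∩ {L0,L1,L2,L5} = {L0,L1}; idom=L1
  L9: preds {L0,L6}: {L0} ∩ {L0,L1,L6} = {L0}; idom=L0

DF derivation:
  L1←L0: walk · to L0
  L1←L2: walk L2→L1 to L0
  L1←L3: walk L3→L1 to L0
  L6←L3: walk L3 to L1
  L6←L4: walk L4→L2 to L1
  L8←L3: walk L3 to L1
  L8←L4: walk L4→L2 to L1
  L8←L5: walk L5→L2 to L1
  L9←L0: walk · to L0
  L9←L6: walk L6→L1 to L0
  L0: DF=∅
  L1: DF={L1,L9}
  L2: DF={L1,L6,L8}
  L3: DF={L1,L6,L8}
  L4: DF={L6,L8}
  L5: DF={L8}
  L6: DF={L9}
  L7: DF=∅
  L8: DF=∅
  L9: DF=∅

DF(L3) = ["L1", "L6", "L8"]

Answer: ["L1", "L6", "L8"]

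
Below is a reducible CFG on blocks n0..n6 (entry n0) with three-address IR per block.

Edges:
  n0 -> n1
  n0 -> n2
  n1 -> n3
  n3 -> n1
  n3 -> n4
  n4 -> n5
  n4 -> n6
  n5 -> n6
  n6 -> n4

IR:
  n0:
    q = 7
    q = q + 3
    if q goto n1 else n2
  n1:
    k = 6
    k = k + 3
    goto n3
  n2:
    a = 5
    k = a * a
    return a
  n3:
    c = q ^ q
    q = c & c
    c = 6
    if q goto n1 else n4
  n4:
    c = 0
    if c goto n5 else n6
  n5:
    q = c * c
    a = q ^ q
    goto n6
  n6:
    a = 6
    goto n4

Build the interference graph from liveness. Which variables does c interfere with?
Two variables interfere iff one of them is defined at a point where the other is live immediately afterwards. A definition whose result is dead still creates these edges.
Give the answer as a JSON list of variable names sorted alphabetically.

Answer: ["q"]

Derivation:
def/use:
  n0: {q} / ∅
  n1: {k} / ∅
  n2: {a,k} / ∅
  n3: {c,q} / {q}
  n4: {c} / ∅
  n5: {a,q} / {c}
  n6: {a} / ∅

Live sets:
  n0 li=∅ lo={q}
  n1 li={q} lo={q}
  n2 li=∅ lo=∅
  n3 li={q} lo={q}
  n4 li=∅ lo={c}
  n5 li={c} lo=∅
  n6 li=∅ lo=∅

Interfere edges:
  a — {k}
  c — {q}
  k — {a,q}
  q — {c,k}

N(c) = ["q"]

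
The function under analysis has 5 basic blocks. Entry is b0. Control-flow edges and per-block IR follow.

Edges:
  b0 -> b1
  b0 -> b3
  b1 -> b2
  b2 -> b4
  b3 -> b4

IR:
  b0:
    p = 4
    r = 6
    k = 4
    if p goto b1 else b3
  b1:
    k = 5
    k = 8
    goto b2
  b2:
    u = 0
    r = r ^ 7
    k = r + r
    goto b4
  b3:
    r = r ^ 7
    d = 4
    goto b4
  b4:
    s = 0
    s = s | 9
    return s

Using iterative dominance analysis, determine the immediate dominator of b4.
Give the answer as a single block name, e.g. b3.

idom tree: b1←b0 b2←b1 b3←b0 b4←b0
Join-block Dom:
  b4: preds {b2,b3}: {b0,b1,b2} ∩ {b0,b3} = {b0}; idom=b0

idom(b4) = b0

Answer: b0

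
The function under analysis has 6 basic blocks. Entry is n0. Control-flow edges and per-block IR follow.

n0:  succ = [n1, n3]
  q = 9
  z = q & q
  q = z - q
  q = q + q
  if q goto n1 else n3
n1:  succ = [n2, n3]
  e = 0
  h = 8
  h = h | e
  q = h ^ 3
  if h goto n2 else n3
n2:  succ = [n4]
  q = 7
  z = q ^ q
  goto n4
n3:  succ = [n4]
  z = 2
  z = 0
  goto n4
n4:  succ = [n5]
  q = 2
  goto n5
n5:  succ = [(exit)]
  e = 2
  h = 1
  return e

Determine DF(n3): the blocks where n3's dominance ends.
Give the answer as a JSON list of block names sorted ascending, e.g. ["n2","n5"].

idom tree: n1←n0 n2←n1 n3←n0 n4←n0 n5←n4
Dom at joins:
  n3: preds {n0,n1}: {n0} ∩ {n0,n1} = {n0}; idom=n0
  n4: preds {n2,n3}: {n0,n1,n2} ∩ {n0,n3} = {n0}; idom=n0

Frontier:
  join n3 pred n0: · stop@n0
  join n3 pred n1: n1 stop@n0
  join n4 pred n2: n2→n1 stop@n0
  join n4 pred n3: n3 stop@n0
  n0: DF=∅
  n1: DF={n3,n4}
  n2: DF={n4}
  n3: DF={n4}
  n4: DF=∅
  n5: DF=∅

DF(n3) = ["n4"]

Answer: ["n4"]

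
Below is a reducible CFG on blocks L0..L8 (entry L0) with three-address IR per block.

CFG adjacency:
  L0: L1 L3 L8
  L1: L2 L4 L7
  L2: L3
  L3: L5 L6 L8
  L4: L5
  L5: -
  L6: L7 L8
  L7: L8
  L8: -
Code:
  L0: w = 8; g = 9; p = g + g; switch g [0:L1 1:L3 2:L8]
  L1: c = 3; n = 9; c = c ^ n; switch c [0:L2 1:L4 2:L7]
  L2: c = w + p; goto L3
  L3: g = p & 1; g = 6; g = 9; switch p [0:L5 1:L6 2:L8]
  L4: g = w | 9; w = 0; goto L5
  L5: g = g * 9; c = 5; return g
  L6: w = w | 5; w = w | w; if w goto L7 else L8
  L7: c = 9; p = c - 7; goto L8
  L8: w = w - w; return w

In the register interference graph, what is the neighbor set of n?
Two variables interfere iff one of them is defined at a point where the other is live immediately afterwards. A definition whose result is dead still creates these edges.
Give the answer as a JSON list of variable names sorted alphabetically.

Answer: ["c", "p", "w"]

Analysis:
Per-block:
  L0: def={g,p,w} ue=∅
  L1: def={c,n} ue=∅
  L2: def={c} ue={p,w}
  L3: def={g} ue={p}
  L4: def={g,w} ue={w}
  L5: def={c,g} ue={g}
  L6: def={w} ue={w}
  L7: def={c,p} ue=∅
  L8: def={w} ue={w}

Live sets:
  L0: in=∅ out={p,w}
  L1: in={p,w} out={p,w}
  L2: in={p,w} out={p,w}
  L3: in={p,w} out={g,w}
  L4: in={w} out={g}
  L5: in={g} out=∅
  L6: in={w} out={w}
  L7: in={w} out={w}
  L8: in={w} out=∅

Interference:
  c: {g,n,p,w}
  g: {c,p,w}
  n: {c,p,w}
  p: {c,g,n,w}
  w: {c,g,n,p}

N(n) = ["c", "p", "w"]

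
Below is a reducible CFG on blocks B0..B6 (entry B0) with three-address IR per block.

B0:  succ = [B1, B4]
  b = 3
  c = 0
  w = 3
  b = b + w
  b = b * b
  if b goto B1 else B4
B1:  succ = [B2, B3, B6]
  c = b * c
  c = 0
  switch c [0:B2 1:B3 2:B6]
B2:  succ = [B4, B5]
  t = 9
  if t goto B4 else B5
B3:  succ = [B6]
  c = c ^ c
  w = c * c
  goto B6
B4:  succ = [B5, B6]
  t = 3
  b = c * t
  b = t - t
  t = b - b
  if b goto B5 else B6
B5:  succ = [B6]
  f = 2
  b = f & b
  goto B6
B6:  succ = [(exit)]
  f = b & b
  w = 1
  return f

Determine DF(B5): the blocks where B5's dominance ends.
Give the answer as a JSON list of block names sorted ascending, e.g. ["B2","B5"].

Answer: ["B6"]

Analysis:
idom tree: B1←B0 B2←B1 B3←B1 B4←B0 B5←B0 B6←B0
Join-block Dom:
  B4: preds {B0,B2}: {B0} ∩ {B0,B1,B2} = {B0}; idom=B0
  B5: preds {B2,B4}: {B0,B1,B2} ∩ {B0,B4} = {B0}; idom=B0
  B6: preds {B1,B3,B4,B5}: {B0,B1} ∩ {B0,B1,B3} ∩ {B0,B4} ∩ {B0,B5} = {B0}; idom=B0

DF walk-up:
  B4←B0: walk · to B0
  B4←B2: walk B2→B1 to B0
  B5←B2: walk B2→B1 to B0
  B5←B4: walk B4 to B0
  B6←B1: walk B1 to B0
  B6←B3: walk B3→B1 to B0
  B6←B4: walk B4 to B0
  B6←B5: walk B5 to B0
  B0: DF=∅
  B1: DF={B4,B5,B6}
  B2: DF={B4,B5}
  B3: DF={B6}
  B4: DF={B5,B6}
  B5: DF={B6}
  B6: DF=∅

DF(B5) = ["B6"]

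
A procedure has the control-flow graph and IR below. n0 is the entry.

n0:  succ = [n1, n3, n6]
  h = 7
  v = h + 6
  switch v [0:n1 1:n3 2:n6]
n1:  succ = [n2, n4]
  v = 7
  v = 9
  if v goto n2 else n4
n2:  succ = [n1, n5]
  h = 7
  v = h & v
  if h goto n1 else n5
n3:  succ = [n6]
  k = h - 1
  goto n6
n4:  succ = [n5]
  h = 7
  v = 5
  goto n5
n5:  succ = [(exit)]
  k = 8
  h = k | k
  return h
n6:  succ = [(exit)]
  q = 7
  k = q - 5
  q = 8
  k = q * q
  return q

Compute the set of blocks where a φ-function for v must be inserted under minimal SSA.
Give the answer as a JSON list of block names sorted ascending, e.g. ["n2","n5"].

Answer: ["n1", "n5"]

Working:
idom tree: n1←n0 n2←n1 n3←n0 n4←n1 n5←n1 n6←n0
Join-block Dom:
  n1: preds {n0,n2}: {n0} ∩ {n0,n1,n2} = {n0}; idom=n0
  n5: preds {n2,n4}: {n0,n1,n2} ∩ {n0,n1,n4} = {n0,n1}; idom=n1
  n6: preds {n0,n3}: {n0} ∩ {n0,n3} = {n0}; idom=n0

Frontier:
  n1←n0: walk · to n0
  n1←n2: walk n2→n1 to n0
  n5←n2: walk n2 to n1
  n5←n4: walk n4 to n1
  n6←n0: walk · to n0
  n6←n3: walk n3 to n0
  n0: DF=∅
  n1: DF={n1}
  n2: DF={n1,n5}
  n3: DF={n6}
  n4: DF={n5}
  n5: DF=∅
  n6: DF=∅

φ for v: defs {n0,n1,n2,n4}
  DF⁺ = {n1,n5}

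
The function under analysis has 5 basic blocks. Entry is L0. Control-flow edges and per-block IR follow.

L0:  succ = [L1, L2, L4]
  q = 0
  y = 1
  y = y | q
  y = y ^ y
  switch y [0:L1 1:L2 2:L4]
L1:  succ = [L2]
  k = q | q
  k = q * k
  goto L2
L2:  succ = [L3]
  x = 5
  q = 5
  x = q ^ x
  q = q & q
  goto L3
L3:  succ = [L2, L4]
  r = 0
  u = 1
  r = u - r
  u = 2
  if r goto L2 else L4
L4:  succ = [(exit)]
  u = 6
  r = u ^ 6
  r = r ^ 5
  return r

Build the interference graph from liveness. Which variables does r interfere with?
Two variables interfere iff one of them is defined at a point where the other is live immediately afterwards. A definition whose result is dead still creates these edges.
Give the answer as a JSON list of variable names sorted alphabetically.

Block summaries:
  L0 def {q,y} use ∅
  L1 def {k} use {q}
  L2 def {q,x} use ∅
  L3 def {r,u} use ∅
  L4 def {r,u} use ∅

Liveness:
  live L0: ∅→{q}
  live L1: {q}→∅
  live L2: ∅→∅
  live L3: ∅→∅
  live L4: ∅→∅

Interference:
  k: {q}
  q: {k,x,y}
  r: {u}
  u: {r}
  x: {q}
  y: {q}

N(r) = ["u"]

Answer: ["u"]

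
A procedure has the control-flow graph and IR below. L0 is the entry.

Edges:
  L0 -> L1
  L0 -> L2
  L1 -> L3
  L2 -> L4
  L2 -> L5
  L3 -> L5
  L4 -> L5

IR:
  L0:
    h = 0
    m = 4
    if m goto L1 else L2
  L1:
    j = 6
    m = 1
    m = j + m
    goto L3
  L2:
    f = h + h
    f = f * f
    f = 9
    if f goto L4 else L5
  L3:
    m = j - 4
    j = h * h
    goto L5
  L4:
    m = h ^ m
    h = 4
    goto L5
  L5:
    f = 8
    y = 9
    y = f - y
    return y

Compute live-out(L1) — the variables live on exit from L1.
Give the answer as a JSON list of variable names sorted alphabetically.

def/use:
  L0: {h,m} / ∅
  L1: {j,m} / ∅
  L2: {f} / {h}
  L3: {j,m} / {h,j}
  L4: {h,m} / {h,m}
  L5: {f,y} / ∅

Live sets:
  live L0: ∅→{h,m}
  live L1: {h}→{h,j}
  live L2: {h,m}→{h,m}
  live L3: {h,j}→∅
  live L4: {h,m}→∅
  live L5: ∅→∅

live-out(L1) = ["h", "j"]

Answer: ["h", "j"]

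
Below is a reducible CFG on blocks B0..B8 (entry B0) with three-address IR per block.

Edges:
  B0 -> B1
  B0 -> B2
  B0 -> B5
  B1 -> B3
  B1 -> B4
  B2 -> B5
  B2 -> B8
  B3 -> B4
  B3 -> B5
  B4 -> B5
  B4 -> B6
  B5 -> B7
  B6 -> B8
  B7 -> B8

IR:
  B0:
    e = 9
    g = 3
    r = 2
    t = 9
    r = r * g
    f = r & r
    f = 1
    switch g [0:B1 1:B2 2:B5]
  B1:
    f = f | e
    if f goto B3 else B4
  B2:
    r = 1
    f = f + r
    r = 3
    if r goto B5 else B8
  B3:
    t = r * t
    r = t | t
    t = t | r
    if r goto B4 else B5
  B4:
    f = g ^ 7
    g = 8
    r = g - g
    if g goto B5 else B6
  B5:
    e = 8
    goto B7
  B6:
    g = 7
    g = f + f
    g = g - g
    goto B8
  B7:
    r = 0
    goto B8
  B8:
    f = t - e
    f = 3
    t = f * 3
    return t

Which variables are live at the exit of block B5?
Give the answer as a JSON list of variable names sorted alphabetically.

Answer: ["e", "t"]

Derivation:
Block summaries:
  B0: {e,f,g,r,t} / ∅
  B1: {f} / {e,f}
  B2: {f,r} / {f}
  B3: {r,t} / {r,t}
  B4: {f,g,r} / {g}
  B5: {e} / ∅
  B6: {g} / {f}
  B7: {r} / ∅
  B8: {f,t} / {e,t}

Liveness:
  B0 li=∅ lo={e,f,g,r,t}
  B1 li={e,f,g,r,t} lo={e,g,r,t}
  B2 li={e,f,t} lo={e,t}
  B3 li={e,g,r,t} lo={e,g,t}
  B4 li={e,g,t} lo={e,f,t}
  B5 li={t} lo={e,t}
  B6 li={e,f,t} lo={e,t}
  B7 li={e,t} lo={e,t}
  B8 li={e,t} lo=∅

live-out(B5) = ["e", "t"]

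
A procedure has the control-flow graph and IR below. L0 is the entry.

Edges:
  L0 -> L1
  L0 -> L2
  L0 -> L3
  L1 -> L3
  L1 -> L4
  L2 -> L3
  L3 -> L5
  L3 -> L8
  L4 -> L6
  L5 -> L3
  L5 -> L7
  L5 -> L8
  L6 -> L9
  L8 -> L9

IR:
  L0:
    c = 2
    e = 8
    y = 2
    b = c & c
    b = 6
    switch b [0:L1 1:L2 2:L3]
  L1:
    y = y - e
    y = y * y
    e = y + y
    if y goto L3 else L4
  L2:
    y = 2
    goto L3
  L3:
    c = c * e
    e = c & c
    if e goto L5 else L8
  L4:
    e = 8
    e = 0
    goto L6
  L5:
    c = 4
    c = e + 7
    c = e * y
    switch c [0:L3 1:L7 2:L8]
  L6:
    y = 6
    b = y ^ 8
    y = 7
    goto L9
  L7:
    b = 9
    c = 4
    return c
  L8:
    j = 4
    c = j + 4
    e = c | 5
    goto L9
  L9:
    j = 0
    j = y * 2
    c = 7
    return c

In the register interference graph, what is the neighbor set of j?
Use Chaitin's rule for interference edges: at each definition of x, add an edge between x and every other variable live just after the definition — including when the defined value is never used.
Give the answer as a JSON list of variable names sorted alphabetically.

Block summaries:
  L0: def={b,c,e,y} ue=∅
  L1: def={e,y} ue={e,y}
  L2: def={y} ue=∅
  L3: def={c,e} ue={c,e}
  L4: def={e} ue=∅
  L5: def={c} ue={e,y}
  L6: def={b,y} ue=∅
  L7: def={b,c} ue=∅
  L8: def={c,e,j} ue=∅
  L9: def={c,j} ue={y}

Backward fixpoint:
  L0: in=∅ out={c,e,y}
  L1: in={c,e,y} out={c,e,y}
  L2: in={c,e} out={c,e,y}
  L3: in={c,e,y} out={e,y}
  L4: in=∅ out=∅
  L5: in={e,y} out={c,e,y}
  L6: in=∅ out={y}
  L7: in=∅ out=∅
  L8: in={y} out={y}
  L9: in={y} out=∅

Interference:
  b: {c,e,y}
  c: {b,e,y}
  e: {b,c,y}
  j: {y}
  y: {b,c,e,j}

N(j) = ["y"]

Answer: ["y"]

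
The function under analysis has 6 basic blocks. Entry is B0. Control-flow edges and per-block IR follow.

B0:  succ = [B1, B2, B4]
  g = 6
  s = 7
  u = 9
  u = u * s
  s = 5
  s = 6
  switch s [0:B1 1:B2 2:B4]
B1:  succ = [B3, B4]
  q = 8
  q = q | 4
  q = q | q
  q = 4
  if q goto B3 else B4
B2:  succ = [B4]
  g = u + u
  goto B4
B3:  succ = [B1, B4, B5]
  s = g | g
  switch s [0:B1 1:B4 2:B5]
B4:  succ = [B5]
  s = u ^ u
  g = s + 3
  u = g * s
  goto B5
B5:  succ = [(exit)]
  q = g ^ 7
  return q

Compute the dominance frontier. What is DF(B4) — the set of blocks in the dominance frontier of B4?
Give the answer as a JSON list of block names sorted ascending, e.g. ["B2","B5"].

idom tree: B1←B0 B2←B0 B3←B1 B4←B0 B5←B0
Join-block Dom:
  B1: preds {B0,B3}: {B0} ∩ {B0,B1,B3} = {B0}; idom=B0
  B4: preds {B0,B1,B2,B3}: {B0} ∩ {B0,B1} ∩ {B0,B2} ∩ {B0,B1,B3} = {B0}; idom=B0
  B5: preds {B3,B4}: {B0,B1,B3} ∩ {B0,B4} = {B0}; idom=B0

DF derivation:
  join B1 pred B0: · stop@B0
  join B1 pred B3: B3→B1 stop@B0
  join B4 pred B0: · stop@B0
  join B4 pred B1: B1 stop@B0
  join B4 pred B2: B2 stop@B0
  join B4 pred B3: B3→B1 stop@B0
  join B5 pred B3: B3→B1 stop@B0
  join B5 pred B4: B4 stop@B0
  B0 → ∅
  B1 → {B1,B4,B5}
  B2 → {B4}
  B3 → {B1,B4,B5}
  B4 → {B5}
  B5 → ∅

DF(B4) = ["B5"]

Answer: ["B5"]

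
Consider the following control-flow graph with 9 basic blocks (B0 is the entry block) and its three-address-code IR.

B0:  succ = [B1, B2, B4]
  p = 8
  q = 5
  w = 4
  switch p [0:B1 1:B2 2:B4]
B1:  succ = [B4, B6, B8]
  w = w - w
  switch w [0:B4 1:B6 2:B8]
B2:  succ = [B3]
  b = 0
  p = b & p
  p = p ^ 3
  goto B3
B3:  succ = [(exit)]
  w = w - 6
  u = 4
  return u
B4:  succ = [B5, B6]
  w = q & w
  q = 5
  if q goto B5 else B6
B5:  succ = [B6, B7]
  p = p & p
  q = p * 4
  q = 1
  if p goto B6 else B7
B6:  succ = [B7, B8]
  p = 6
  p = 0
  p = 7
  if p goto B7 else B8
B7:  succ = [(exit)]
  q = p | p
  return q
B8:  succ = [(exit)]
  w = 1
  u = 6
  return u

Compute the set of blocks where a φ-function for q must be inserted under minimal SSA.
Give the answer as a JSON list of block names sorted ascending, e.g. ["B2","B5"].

Answer: ["B6", "B7", "B8"]

Derivation:
idom tree: B1←B0 B2←B0 B3←B2 B4←B0 B5←B4 B6←B0 B7←B0 B8←B0
Dom∩ at merges:
  B4: preds {B0,B1}: {B0} ∩ {B0,B1} = {B0}; idom=B0
  B6: preds {B1,B4,B5}: {B0,B1} ∩ {B0,B4} ∩ {B0,B4,B5} = {B0}; idom=B0
  B7: preds {B5,B6}: {B0,B4,B5} ∩ {B0,B6} = {B0}; idom=B0
  B8: preds {B1,B6}: {B0,B1} ∩ {B0,B6} = {B0}; idom=B0

Frontier:
  join B4 pred B0: · stop@B0
  join B4 pred B1: B1 stop@B0
  join B6 pred B1: B1 stop@B0
  join B6 pred B4: B4 stop@B0
  join B6 pred B5: B5→B4 stop@B0
  join B7 pred B5: B5→B4 stop@B0
  join B7 pred B6: B6 stop@B0
  join B8 pred B1: B1 stop@B0
  join B8 pred B6: B6 stop@B0
  B0: DF=∅
  B1: DF={B4,B6,B8}
  B2: DF=∅
  B3: DF=∅
  B4: DF={B6,B7}
  B5: DF={B6,B7}
  B6: DF={B7,B8}
  B7: DF=∅
  B8: DF=∅

φ for q: defs {B0,B4,B5,B7}
  DF⁺ = {B6,B7,B8}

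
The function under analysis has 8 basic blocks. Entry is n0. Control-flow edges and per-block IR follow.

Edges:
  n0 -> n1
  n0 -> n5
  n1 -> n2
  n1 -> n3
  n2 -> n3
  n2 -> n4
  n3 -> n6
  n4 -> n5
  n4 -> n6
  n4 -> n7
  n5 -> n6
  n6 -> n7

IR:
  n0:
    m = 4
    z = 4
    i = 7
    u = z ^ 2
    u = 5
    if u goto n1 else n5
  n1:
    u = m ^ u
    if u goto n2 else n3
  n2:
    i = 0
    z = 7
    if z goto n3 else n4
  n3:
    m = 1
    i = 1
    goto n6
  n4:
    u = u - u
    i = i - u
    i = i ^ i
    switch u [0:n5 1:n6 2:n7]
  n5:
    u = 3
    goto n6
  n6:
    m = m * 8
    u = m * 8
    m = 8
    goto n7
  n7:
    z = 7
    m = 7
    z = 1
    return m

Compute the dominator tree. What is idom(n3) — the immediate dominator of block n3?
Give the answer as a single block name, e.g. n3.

idom tree: n1←n0 n2←n1 n3←n1 n4←n2 n5←n0 n6←n0 n7←n0
Dom∩ at merges:
  n3: preds {n1,n2}: {n0,n1} ∩ {n0,n1,n2} = {n0,n1}; idom=n1
  n5: preds {n0,n4}: {n0} ∩ {n0,n1,n2,n4} = {n0}; idom=n0
  n6: preds {n3,n4,n5}: {n0,n1,n3} ∩ {n0,n1,n2,n4} ∩ {n0,n5} = {n0}; idom=n0
  n7: preds {n4,n6}: {n0,n1,n2,n4} ∩ {n0,n6} = {n0}; idom=n0

idom(n3) = n1

Answer: n1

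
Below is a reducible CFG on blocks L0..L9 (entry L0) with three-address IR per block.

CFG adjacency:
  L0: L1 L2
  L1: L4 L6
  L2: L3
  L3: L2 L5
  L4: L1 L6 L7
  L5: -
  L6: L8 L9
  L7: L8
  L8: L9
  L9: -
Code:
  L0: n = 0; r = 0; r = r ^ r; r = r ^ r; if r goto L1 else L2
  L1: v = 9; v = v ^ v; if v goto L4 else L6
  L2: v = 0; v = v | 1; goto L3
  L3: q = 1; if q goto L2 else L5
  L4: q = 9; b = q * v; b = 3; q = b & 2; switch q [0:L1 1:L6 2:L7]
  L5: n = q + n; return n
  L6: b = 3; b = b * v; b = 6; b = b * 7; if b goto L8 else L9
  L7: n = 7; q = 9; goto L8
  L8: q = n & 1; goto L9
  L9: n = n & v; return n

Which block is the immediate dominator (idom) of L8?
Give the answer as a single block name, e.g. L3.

Answer: L1

Analysis:
idom tree: L1←L0 L2←L0 L3←L2 L4←L1 L5←L3 L6←L1 L7←L4 L8←L1 L9←L1
Dom∩ at merges:
  L1: preds {L0,L4}: {L0} ∩ {L0,L1,L4} = {L0}; idom=L0
  L2: preds {L0,L3}: {L0} ∩ {L0,L2,L3} = {L0}; idom=L0
  L6: preds {L1,L4}: {L0,L1} ∩ {L0,L1,L4} = {L0,L1}; idom=L1
  L8: preds {L6,L7}: {L0,L1,L6} ∩ {L0,L1,L4,L7} = {L0,L1}; idom=L1
  L9: preds {L6,L8}: {L0,L1,L6} ∩ {L0,L1,L8} = {L0,L1}; idom=L1

idom(L8) = L1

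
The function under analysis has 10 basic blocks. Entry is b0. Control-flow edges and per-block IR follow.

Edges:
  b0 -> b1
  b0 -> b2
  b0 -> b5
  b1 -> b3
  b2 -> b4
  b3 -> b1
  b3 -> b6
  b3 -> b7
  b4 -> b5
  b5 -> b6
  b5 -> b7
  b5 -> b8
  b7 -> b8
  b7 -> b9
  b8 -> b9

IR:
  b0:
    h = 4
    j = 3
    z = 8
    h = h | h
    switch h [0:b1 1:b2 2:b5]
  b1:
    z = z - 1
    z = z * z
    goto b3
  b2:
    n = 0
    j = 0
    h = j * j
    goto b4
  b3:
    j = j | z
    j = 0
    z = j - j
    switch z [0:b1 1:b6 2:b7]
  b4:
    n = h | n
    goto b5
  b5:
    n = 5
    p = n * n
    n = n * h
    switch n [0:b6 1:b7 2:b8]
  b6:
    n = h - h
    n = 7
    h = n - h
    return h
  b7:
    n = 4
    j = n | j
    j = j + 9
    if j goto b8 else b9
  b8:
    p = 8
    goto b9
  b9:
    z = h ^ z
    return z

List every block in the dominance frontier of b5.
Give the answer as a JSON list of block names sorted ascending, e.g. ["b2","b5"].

Answer: ["b6", "b7", "b8"]

Derivation:
idom tree: b1←b0 b2←b0 b3←b1 b4←b2 b5←b0 b6←b0 b7←b0 b8←b0 b9←b0
Dom∩ at merges:
  b1: preds {b0,b3}: {b0} ∩ {b0,b1,b3} = {b0}; idom=b0
  b5: preds {b0,b4}: {b0} ∩ {b0,b2,b4} = {b0}; idom=b0
  b6: preds {b3,b5}: {b0,b1,b3} ∩ {b0,b5} = {b0}; idom=b0
  b7: preds {b3,b5}: {b0,b1,b3} ∩ {b0,b5} = {b0}; idom=b0
  b8: preds {b5,b7}: {b0,b5} ∩ {b0,b7} = {b0}; idom=b0
  b9: preds {b7,b8}: {b0,b7} ∩ {b0,b8} = {b0}; idom=b0

DF derivation:
  b1←b0: walk · to b0
  b1←b3: walk b3→b1 to b0
  b5←b0: walk · to b0
  b5←b4: walk b4→b2 to b0
  b6←b3: walk b3→b1 to b0
  b6←b5: walk b5 to b0
  b7←b3: walk b3→b1 to b0
  b7←b5: walk b5 to b0
  b8←b5: walk b5 to b0
  b8←b7: walk b7 to b0
  b9←b7: walk b7 to b0
  b9←b8: walk b8 to b0
  b0 → ∅
  b1 → {b1,b6,b7}
  b2 → {b5}
  b3 → {b1,b6,b7}
  b4 → {b5}
  b5 → {b6,b7,b8}
  b6 → ∅
  b7 → {b8,b9}
  b8 → {b9}
  b9 → ∅

DF(b5) = ["b6", "b7", "b8"]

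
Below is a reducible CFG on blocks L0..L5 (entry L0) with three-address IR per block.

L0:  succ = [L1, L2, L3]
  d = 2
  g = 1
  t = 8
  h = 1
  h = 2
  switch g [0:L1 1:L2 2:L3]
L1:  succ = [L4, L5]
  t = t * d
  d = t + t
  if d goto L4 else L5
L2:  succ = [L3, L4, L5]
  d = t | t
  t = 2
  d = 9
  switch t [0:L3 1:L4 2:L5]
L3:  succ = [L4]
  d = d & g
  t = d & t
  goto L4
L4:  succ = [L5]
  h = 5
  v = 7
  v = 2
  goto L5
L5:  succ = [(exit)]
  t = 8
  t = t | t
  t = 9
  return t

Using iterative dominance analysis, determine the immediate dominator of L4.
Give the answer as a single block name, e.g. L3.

Answer: L0

Derivation:
idom tree: L1←L0 L2←L0 L3←L0 L4←L0 L5←L0
Dom at joins:
  L3: preds {L0,L2}: {L0} ∩ {L0,L2} = {L0}; idom=L0
  L4: preds {L1,L2,L3}: {L0,L1} ∩ {L0,L2} ∩ {L0,L3} = {L0}; idom=L0
  L5: preds {L1,L2,L4}: {L0,L1} ∩ {L0,L2} ∩ {L0,L4} = {L0}; idom=L0

idom(L4) = L0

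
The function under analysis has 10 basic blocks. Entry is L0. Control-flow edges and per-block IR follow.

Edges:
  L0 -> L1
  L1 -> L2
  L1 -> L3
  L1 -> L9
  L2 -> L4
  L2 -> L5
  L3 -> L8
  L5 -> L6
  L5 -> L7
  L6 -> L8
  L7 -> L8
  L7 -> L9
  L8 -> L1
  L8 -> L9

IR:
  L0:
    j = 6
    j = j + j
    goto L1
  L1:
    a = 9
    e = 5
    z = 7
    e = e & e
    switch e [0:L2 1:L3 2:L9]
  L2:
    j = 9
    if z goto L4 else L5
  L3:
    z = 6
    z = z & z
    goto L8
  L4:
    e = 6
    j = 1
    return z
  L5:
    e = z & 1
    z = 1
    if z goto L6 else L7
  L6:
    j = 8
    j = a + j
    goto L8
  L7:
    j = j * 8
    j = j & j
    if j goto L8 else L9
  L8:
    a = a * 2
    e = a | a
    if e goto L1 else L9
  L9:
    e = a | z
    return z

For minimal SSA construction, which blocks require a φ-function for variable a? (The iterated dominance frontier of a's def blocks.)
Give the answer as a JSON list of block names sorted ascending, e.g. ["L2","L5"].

idom tree: L1←L0 L2←L1 L3←L1 L4←L2 L5←L2 L6←L5 L7←L5 L8←L1 L9←L1
Dom at joins:
  L1: preds {L0,L8}: {L0} ∩ {L0,L1,L8} = {L0}; idom=L0
  L8: preds {L3,L6,L7}: {L0,L1,L3} ∩ {L0,L1,L2,L5,L6} ∩ {L0,L1,L2,L5,L7} = {L0,L1}; idom=L1
  L9: preds {L1,L7,L8}: {L0,L1} ∩ {L0,L1,L2,L5,L7} ∩ {L0,L1,L8} = {L0,L1}; idom=L1

DF derivation:
  L1←L0: walk · to L0
  L1←L8: walk L8→L1 to L0
  L8←L3: walk L3 to L1
  L8←L6: walk L6→L5→L2 to L1
  L8←L7: walk L7→L5→L2 to L1
  L9←L1: walk · to L1
  L9←L7: walk L7→L5→L2 to L1
  L9←L8: walk L8 to L1
  DF(L0)=∅
  DF(L1)={L1}
  DF(L2)={L8,L9}
  DF(L3)={L8}
  DF(L4)=∅
  DF(L5)={L8,L9}
  DF(L6)={L8}
  DF(L7)={L8,L9}
  DF(L8)={L1,L9}
  DF(L9)=∅

φ for a: defs {L1,L8}
  DF⁺ = {L1,L9}

Answer: ["L1", "L9"]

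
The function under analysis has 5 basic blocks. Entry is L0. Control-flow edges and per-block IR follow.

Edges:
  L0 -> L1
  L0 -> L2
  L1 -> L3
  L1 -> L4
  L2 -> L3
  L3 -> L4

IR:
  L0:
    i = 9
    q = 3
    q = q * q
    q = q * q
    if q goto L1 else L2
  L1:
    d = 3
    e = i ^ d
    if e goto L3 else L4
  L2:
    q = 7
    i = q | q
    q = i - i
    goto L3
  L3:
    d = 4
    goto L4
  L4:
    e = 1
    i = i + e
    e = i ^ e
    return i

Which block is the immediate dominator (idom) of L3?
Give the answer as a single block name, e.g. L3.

Answer: L0

Analysis:
idom tree: L1←L0 L2←L0 L3←L0 L4←L0
Dom∩ at merges:
  L3: preds {L1,L2}: {L0,L1} ∩ {L0,L2} = {L0}; idom=L0
  L4: preds {L1,L3}: {L0,L1} ∩ {L0,L3} = {L0}; idom=L0

idom(L3) = L0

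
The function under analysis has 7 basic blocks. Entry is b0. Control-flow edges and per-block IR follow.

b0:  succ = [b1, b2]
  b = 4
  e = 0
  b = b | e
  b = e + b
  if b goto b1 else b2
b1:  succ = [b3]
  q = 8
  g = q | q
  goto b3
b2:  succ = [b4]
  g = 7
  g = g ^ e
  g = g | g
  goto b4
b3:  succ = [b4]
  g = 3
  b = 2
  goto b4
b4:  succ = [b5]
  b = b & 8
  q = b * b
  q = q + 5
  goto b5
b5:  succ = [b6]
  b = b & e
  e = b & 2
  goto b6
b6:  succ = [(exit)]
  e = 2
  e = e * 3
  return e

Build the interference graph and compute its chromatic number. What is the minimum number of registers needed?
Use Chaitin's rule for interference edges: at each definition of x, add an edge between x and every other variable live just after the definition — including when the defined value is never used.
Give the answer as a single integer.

Answer: 3

Derivation:
def/use:
  b0: def={b,e} ue=∅
  b1: def={g,q} ue=∅
  b2: def={g} ue={e}
  b3: def={b,g} ue=∅
  b4: def={b,q} ue={b}
  b5: def={b,e} ue={b,e}
  b6: def={e} ue=∅

Live sets:
  live b0: ∅→{b,e}
  live b1: {e}→{e}
  live b2: {b,e}→{b,e}
  live b3: {e}→{b,e}
  live b4: {b,e}→{b,e}
  live b5: {b,e}→∅
  live b6: ∅→∅

Interfere edges:
  b: {e,g,q}
  e: {b,g,q}
  g: {b,e}
  q: {b,e}

Registers:
  {b,e,g} pairwise interfere (3-clique) ⇒ χ ≥ 3
  3-colouring: r0={b}  r1={e}  r2={g,q}
  χ = 3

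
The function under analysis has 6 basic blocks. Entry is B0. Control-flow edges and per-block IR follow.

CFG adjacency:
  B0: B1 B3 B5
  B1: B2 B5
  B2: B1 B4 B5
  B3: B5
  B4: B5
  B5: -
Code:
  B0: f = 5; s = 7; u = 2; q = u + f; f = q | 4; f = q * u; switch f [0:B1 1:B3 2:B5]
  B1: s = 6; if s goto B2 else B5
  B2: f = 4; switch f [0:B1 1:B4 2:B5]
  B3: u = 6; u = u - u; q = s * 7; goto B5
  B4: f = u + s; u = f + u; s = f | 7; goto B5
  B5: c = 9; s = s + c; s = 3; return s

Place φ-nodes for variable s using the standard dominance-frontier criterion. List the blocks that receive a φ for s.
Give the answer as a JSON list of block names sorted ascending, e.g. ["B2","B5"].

idom tree: B1←B0 B2←B1 B3←B0 B4←B2 B5←B0
Dom at joins:
  B1: preds {B0,B2}: {B0} ∩ {B0,B1,B2} = {B0}; idom=B0
  B5: preds {B0,B1,B2,B3,B4}: {B0} ∩ {B0,B1} ∩ {B0,B1,B2} ∩ {B0,B3} ∩ {B0,B1,B2,B4} = {B0}; idom=B0

DF walk-up:
  join B1 pred B0: · stop@B0
  join B1 pred B2: B2→B1 stop@B0
  join B5 pred B0: · stop@B0
  join B5 pred B1: B1 stop@B0
  join B5 pred B2: B2→B1 stop@B0
  join B5 pred B3: B3 stop@B0
  join B5 pred B4: B4→B2→B1 stop@B0
  DF(B0)=∅
  DF(B1)={B1,B5}
  DF(B2)={B1,B5}
  DF(B3)={B5}
  DF(B4)={B5}
  DF(B5)=∅

φ for s: defs {B0,B1,B4,B5}
  DF⁺ = {B1,B5}

Answer: ["B1", "B5"]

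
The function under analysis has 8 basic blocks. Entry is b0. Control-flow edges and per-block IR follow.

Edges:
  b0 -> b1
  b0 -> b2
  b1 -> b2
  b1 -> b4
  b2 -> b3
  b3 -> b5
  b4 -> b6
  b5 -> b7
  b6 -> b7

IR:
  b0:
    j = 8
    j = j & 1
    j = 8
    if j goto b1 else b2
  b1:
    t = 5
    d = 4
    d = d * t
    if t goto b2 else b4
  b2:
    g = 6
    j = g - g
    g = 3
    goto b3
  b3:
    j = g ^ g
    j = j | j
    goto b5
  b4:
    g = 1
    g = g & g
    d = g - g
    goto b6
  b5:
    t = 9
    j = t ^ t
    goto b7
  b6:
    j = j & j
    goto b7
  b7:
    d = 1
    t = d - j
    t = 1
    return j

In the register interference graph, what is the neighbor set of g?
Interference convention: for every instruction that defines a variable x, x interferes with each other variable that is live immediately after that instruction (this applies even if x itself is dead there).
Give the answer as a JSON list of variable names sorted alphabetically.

Block summaries:
  b0: def={j} ue=∅
  b1: def={d,t} ue=∅
  b2: def={g,j} ue=∅
  b3: def={j} ue={g}
  b4: def={d,g} ue=∅
  b5: def={j,t} ue=∅
  b6: def={j} ue={j}
  b7: def={d,t} ue={j}

Backward fixpoint:
  b0: in=∅ out={j}
  b1: in={j} out={j}
  b2: in=∅ out={g}
  b3: in={g} out=∅
  b4: in={j} out={j}
  b5: in=∅ out={j}
  b6: in={j} out={j}
  b7: in={j} out=∅

Conflict graph:
  d↔{j,t}
  g↔{j}
  j↔{d,g,t}
  t↔{d,j}

N(g) = ["j"]

Answer: ["j"]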